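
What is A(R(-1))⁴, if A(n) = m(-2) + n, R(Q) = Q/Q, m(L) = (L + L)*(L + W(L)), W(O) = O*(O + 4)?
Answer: 390625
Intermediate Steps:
W(O) = O*(4 + O)
m(L) = 2*L*(L + L*(4 + L)) (m(L) = (L + L)*(L + L*(4 + L)) = (2*L)*(L + L*(4 + L)) = 2*L*(L + L*(4 + L)))
R(Q) = 1
A(n) = 24 + n (A(n) = 2*(-2)²*(5 - 2) + n = 2*4*3 + n = 24 + n)
A(R(-1))⁴ = (24 + 1)⁴ = 25⁴ = 390625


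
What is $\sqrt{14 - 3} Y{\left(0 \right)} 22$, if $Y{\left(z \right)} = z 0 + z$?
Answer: $0$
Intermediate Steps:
$Y{\left(z \right)} = z$ ($Y{\left(z \right)} = 0 + z = z$)
$\sqrt{14 - 3} Y{\left(0 \right)} 22 = \sqrt{14 - 3} \cdot 0 \cdot 22 = \sqrt{11} \cdot 0 \cdot 22 = 0 \cdot 22 = 0$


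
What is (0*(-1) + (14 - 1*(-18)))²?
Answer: 1024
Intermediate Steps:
(0*(-1) + (14 - 1*(-18)))² = (0 + (14 + 18))² = (0 + 32)² = 32² = 1024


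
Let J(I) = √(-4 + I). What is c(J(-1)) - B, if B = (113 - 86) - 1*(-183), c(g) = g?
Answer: -210 + I*√5 ≈ -210.0 + 2.2361*I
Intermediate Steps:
B = 210 (B = 27 + 183 = 210)
c(J(-1)) - B = √(-4 - 1) - 1*210 = √(-5) - 210 = I*√5 - 210 = -210 + I*√5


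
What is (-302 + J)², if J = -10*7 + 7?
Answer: 133225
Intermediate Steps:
J = -63 (J = -70 + 7 = -63)
(-302 + J)² = (-302 - 63)² = (-365)² = 133225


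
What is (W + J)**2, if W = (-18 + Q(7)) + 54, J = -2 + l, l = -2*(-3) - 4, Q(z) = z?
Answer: 1849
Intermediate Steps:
l = 2 (l = 6 - 4 = 2)
J = 0 (J = -2 + 2 = 0)
W = 43 (W = (-18 + 7) + 54 = -11 + 54 = 43)
(W + J)**2 = (43 + 0)**2 = 43**2 = 1849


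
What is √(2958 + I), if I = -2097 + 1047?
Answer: 6*√53 ≈ 43.681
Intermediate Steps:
I = -1050
√(2958 + I) = √(2958 - 1050) = √1908 = 6*√53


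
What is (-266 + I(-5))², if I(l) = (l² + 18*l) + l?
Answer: 112896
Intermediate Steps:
I(l) = l² + 19*l
(-266 + I(-5))² = (-266 - 5*(19 - 5))² = (-266 - 5*14)² = (-266 - 70)² = (-336)² = 112896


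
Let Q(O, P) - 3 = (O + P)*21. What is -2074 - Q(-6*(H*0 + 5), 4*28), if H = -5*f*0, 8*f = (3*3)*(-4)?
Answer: -3799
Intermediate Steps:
f = -9/2 (f = ((3*3)*(-4))/8 = (9*(-4))/8 = (1/8)*(-36) = -9/2 ≈ -4.5000)
H = 0 (H = -5*(-9/2)*0 = (45/2)*0 = 0)
Q(O, P) = 3 + 21*O + 21*P (Q(O, P) = 3 + (O + P)*21 = 3 + (21*O + 21*P) = 3 + 21*O + 21*P)
-2074 - Q(-6*(H*0 + 5), 4*28) = -2074 - (3 + 21*(-6*(0*0 + 5)) + 21*(4*28)) = -2074 - (3 + 21*(-6*(0 + 5)) + 21*112) = -2074 - (3 + 21*(-6*5) + 2352) = -2074 - (3 + 21*(-30) + 2352) = -2074 - (3 - 630 + 2352) = -2074 - 1*1725 = -2074 - 1725 = -3799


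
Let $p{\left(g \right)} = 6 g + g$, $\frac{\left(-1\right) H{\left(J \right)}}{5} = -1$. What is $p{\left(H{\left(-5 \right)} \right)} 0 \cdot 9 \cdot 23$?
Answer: $0$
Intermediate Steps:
$H{\left(J \right)} = 5$ ($H{\left(J \right)} = \left(-5\right) \left(-1\right) = 5$)
$p{\left(g \right)} = 7 g$
$p{\left(H{\left(-5 \right)} \right)} 0 \cdot 9 \cdot 23 = 7 \cdot 5 \cdot 0 \cdot 9 \cdot 23 = 35 \cdot 0 \cdot 23 = 0 \cdot 23 = 0$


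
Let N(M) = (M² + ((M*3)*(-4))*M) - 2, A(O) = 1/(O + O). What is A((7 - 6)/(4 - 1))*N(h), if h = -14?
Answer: -3237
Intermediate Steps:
A(O) = 1/(2*O)
N(M) = -2 - 11*M² (N(M) = (M² + ((3*M)*(-4))*M) - 2 = (M² + (-12*M)*M) - 2 = (M² - 12*M²) - 2 = -11*M² - 2 = -2 - 11*M²)
A((7 - 6)/(4 - 1))*N(h) = (1/(2*(((7 - 6)/(4 - 1)))))*(-2 - 11*(-14)²) = (1/(2*((1/3))))*(-2 - 11*196) = (1/(2*((1*(⅓)))))*(-2 - 2156) = (1/(2*(⅓)))*(-2158) = ((½)*3)*(-2158) = (3/2)*(-2158) = -3237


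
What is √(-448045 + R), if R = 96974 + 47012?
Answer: I*√304059 ≈ 551.42*I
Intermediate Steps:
R = 143986
√(-448045 + R) = √(-448045 + 143986) = √(-304059) = I*√304059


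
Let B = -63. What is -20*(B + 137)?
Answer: -1480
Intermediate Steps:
-20*(B + 137) = -20*(-63 + 137) = -20*74 = -1480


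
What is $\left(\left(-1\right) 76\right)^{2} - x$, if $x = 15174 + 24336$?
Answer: $-33734$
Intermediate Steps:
$x = 39510$
$\left(\left(-1\right) 76\right)^{2} - x = \left(\left(-1\right) 76\right)^{2} - 39510 = \left(-76\right)^{2} - 39510 = 5776 - 39510 = -33734$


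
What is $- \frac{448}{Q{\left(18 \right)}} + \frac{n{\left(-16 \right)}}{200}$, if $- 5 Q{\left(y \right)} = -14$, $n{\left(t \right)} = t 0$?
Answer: $-160$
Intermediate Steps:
$n{\left(t \right)} = 0$
$Q{\left(y \right)} = \frac{14}{5}$ ($Q{\left(y \right)} = \left(- \frac{1}{5}\right) \left(-14\right) = \frac{14}{5}$)
$- \frac{448}{Q{\left(18 \right)}} + \frac{n{\left(-16 \right)}}{200} = - \frac{448}{\frac{14}{5}} + \frac{0}{200} = \left(-448\right) \frac{5}{14} + 0 \cdot \frac{1}{200} = -160 + 0 = -160$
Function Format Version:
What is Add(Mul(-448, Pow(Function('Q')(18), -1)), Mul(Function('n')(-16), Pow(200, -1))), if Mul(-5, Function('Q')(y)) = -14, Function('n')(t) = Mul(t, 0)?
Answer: -160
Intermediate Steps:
Function('n')(t) = 0
Function('Q')(y) = Rational(14, 5) (Function('Q')(y) = Mul(Rational(-1, 5), -14) = Rational(14, 5))
Add(Mul(-448, Pow(Function('Q')(18), -1)), Mul(Function('n')(-16), Pow(200, -1))) = Add(Mul(-448, Pow(Rational(14, 5), -1)), Mul(0, Pow(200, -1))) = Add(Mul(-448, Rational(5, 14)), Mul(0, Rational(1, 200))) = Add(-160, 0) = -160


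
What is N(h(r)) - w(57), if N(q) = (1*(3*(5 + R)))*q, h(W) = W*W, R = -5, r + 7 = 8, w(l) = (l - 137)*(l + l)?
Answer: 9120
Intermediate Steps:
w(l) = 2*l*(-137 + l) (w(l) = (-137 + l)*(2*l) = 2*l*(-137 + l))
r = 1 (r = -7 + 8 = 1)
h(W) = W²
N(q) = 0 (N(q) = (1*(3*(5 - 5)))*q = (1*(3*0))*q = (1*0)*q = 0*q = 0)
N(h(r)) - w(57) = 0 - 2*57*(-137 + 57) = 0 - 2*57*(-80) = 0 - 1*(-9120) = 0 + 9120 = 9120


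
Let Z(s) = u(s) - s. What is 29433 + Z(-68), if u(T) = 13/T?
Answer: 2006055/68 ≈ 29501.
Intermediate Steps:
Z(s) = -s + 13/s (Z(s) = 13/s - s = -s + 13/s)
29433 + Z(-68) = 29433 + (-1*(-68) + 13/(-68)) = 29433 + (68 + 13*(-1/68)) = 29433 + (68 - 13/68) = 29433 + 4611/68 = 2006055/68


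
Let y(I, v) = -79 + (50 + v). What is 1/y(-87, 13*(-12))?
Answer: -1/185 ≈ -0.0054054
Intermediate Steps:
y(I, v) = -29 + v
1/y(-87, 13*(-12)) = 1/(-29 + 13*(-12)) = 1/(-29 - 156) = 1/(-185) = -1/185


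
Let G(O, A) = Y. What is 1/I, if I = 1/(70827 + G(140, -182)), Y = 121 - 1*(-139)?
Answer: 71087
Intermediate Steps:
Y = 260 (Y = 121 + 139 = 260)
G(O, A) = 260
I = 1/71087 (I = 1/(70827 + 260) = 1/71087 ≈ 1.4067e-5)
1/I = 1/(1/71087) = 71087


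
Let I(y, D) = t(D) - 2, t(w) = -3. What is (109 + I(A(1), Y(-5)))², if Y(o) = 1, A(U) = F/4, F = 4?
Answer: 10816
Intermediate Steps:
A(U) = 1 (A(U) = 4/4 = 4*(¼) = 1)
I(y, D) = -5 (I(y, D) = -3 - 2 = -5)
(109 + I(A(1), Y(-5)))² = (109 - 5)² = 104² = 10816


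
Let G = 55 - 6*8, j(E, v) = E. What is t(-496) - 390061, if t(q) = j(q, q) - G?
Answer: -390564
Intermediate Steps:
G = 7 (G = 55 - 1*48 = 55 - 48 = 7)
t(q) = -7 + q (t(q) = q - 1*7 = q - 7 = -7 + q)
t(-496) - 390061 = (-7 - 496) - 390061 = -503 - 390061 = -390564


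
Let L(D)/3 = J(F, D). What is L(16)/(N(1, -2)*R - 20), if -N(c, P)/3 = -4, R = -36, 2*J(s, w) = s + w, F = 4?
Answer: -15/226 ≈ -0.066372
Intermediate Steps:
J(s, w) = s/2 + w/2 (J(s, w) = (s + w)/2 = s/2 + w/2)
N(c, P) = 12 (N(c, P) = -3*(-4) = 12)
L(D) = 6 + 3*D/2 (L(D) = 3*((1/2)*4 + D/2) = 3*(2 + D/2) = 6 + 3*D/2)
L(16)/(N(1, -2)*R - 20) = (6 + (3/2)*16)/(12*(-36) - 20) = (6 + 24)/(-432 - 20) = 30/(-452) = 30*(-1/452) = -15/226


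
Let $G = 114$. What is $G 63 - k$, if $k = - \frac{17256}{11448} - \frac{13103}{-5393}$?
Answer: $\frac{18473042338}{2572461} \approx 7181.1$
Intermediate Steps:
$k = \frac{2372564}{2572461}$ ($k = \left(-17256\right) \frac{1}{11448} - - \frac{13103}{5393} = - \frac{719}{477} + \frac{13103}{5393} = \frac{2372564}{2572461} \approx 0.92229$)
$G 63 - k = 114 \cdot 63 - \frac{2372564}{2572461} = 7182 - \frac{2372564}{2572461} = \frac{18473042338}{2572461}$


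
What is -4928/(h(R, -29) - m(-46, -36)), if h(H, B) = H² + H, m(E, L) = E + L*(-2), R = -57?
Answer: -2464/1583 ≈ -1.5565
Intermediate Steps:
m(E, L) = E - 2*L
h(H, B) = H + H²
-4928/(h(R, -29) - m(-46, -36)) = -4928/(-57*(1 - 57) - (-46 - 2*(-36))) = -4928/(-57*(-56) - (-46 + 72)) = -4928/(3192 - 1*26) = -4928/(3192 - 26) = -4928/3166 = -4928*1/3166 = -2464/1583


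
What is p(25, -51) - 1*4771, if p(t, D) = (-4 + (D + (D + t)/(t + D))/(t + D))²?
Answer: -805570/169 ≈ -4766.7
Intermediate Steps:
p(t, D) = (-4 + (1 + D)/(D + t))² (p(t, D) = (-4 + (D + (D + t)/(D + t))/(D + t))² = (-4 + (D + 1)/(D + t))² = (-4 + (1 + D)/(D + t))²)
p(25, -51) - 1*4771 = (-51 + 25 + (-51)² - 4*(-51 + 25)² - 51*25)²/(-51 + 25)⁴ - 1*4771 = (-51 + 25 + 2601 - 4*(-26)² - 1275)²/(-26)⁴ - 4771 = (-51 + 25 + 2601 - 4*676 - 1275)²/456976 - 4771 = (-51 + 25 + 2601 - 2704 - 1275)²/456976 - 4771 = (1/456976)*(-1404)² - 4771 = (1/456976)*1971216 - 4771 = 729/169 - 4771 = -805570/169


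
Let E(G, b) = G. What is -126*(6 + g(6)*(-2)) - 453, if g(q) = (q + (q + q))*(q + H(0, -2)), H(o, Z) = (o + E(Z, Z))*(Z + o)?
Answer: 44151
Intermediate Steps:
H(o, Z) = (Z + o)² (H(o, Z) = (o + Z)*(Z + o) = (Z + o)*(Z + o) = (Z + o)²)
g(q) = 3*q*(4 + q) (g(q) = (q + (q + q))*(q + ((-2)² + 0² + 2*(-2)*0)) = (q + 2*q)*(q + (4 + 0 + 0)) = (3*q)*(q + 4) = (3*q)*(4 + q) = 3*q*(4 + q))
-126*(6 + g(6)*(-2)) - 453 = -126*(6 + (3*6*(4 + 6))*(-2)) - 453 = -126*(6 + (3*6*10)*(-2)) - 453 = -126*(6 + 180*(-2)) - 453 = -126*(6 - 360) - 453 = -126*(-354) - 453 = 44604 - 453 = 44151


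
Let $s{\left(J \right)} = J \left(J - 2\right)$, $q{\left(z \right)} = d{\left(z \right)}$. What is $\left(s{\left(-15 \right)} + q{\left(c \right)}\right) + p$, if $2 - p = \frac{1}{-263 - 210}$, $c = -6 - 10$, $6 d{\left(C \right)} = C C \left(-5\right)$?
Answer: $\frac{61966}{1419} \approx 43.669$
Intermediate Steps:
$d{\left(C \right)} = - \frac{5 C^{2}}{6}$ ($d{\left(C \right)} = \frac{C C \left(-5\right)}{6} = \frac{C^{2} \left(-5\right)}{6} = \frac{\left(-5\right) C^{2}}{6} = - \frac{5 C^{2}}{6}$)
$c = -16$ ($c = -6 - 10 = -16$)
$q{\left(z \right)} = - \frac{5 z^{2}}{6}$
$s{\left(J \right)} = J \left(-2 + J\right)$
$p = \frac{947}{473}$ ($p = 2 - \frac{1}{-263 - 210} = 2 - \frac{1}{-473} = 2 - - \frac{1}{473} = 2 + \frac{1}{473} = \frac{947}{473} \approx 2.0021$)
$\left(s{\left(-15 \right)} + q{\left(c \right)}\right) + p = \left(- 15 \left(-2 - 15\right) - \frac{5 \left(-16\right)^{2}}{6}\right) + \frac{947}{473} = \left(\left(-15\right) \left(-17\right) - \frac{640}{3}\right) + \frac{947}{473} = \left(255 - \frac{640}{3}\right) + \frac{947}{473} = \frac{125}{3} + \frac{947}{473} = \frac{61966}{1419}$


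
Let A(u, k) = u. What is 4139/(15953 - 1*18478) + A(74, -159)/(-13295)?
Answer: -11042971/6713975 ≈ -1.6448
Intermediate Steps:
4139/(15953 - 1*18478) + A(74, -159)/(-13295) = 4139/(15953 - 1*18478) + 74/(-13295) = 4139/(15953 - 18478) + 74*(-1/13295) = 4139/(-2525) - 74/13295 = 4139*(-1/2525) - 74/13295 = -4139/2525 - 74/13295 = -11042971/6713975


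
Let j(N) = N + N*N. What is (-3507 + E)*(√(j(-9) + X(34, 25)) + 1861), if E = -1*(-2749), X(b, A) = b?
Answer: -1410638 - 758*√106 ≈ -1.4184e+6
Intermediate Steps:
j(N) = N + N²
E = 2749
(-3507 + E)*(√(j(-9) + X(34, 25)) + 1861) = (-3507 + 2749)*(√(-9*(1 - 9) + 34) + 1861) = -758*(√(-9*(-8) + 34) + 1861) = -758*(√(72 + 34) + 1861) = -758*(√106 + 1861) = -758*(1861 + √106) = -1410638 - 758*√106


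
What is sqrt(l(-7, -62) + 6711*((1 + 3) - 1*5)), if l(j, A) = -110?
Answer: I*sqrt(6821) ≈ 82.589*I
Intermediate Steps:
sqrt(l(-7, -62) + 6711*((1 + 3) - 1*5)) = sqrt(-110 + 6711*((1 + 3) - 1*5)) = sqrt(-110 + 6711*(4 - 5)) = sqrt(-110 + 6711*(-1)) = sqrt(-110 - 6711) = sqrt(-6821) = I*sqrt(6821)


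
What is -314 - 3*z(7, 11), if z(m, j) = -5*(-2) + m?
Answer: -365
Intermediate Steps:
z(m, j) = 10 + m
-314 - 3*z(7, 11) = -314 - 3*(10 + 7) = -314 - 3*17 = -314 - 1*51 = -314 - 51 = -365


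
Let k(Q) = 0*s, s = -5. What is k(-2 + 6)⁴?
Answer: 0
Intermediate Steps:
k(Q) = 0 (k(Q) = 0*(-5) = 0)
k(-2 + 6)⁴ = 0⁴ = 0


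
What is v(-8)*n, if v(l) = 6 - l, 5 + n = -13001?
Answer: -182084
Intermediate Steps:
n = -13006 (n = -5 - 13001 = -13006)
v(-8)*n = (6 - 1*(-8))*(-13006) = (6 + 8)*(-13006) = 14*(-13006) = -182084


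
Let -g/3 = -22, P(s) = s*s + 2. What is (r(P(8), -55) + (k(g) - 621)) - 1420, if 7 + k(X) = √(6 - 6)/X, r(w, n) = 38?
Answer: -2010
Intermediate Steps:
P(s) = 2 + s² (P(s) = s² + 2 = 2 + s²)
g = 66 (g = -3*(-22) = 66)
k(X) = -7 (k(X) = -7 + √(6 - 6)/X = -7 + √0/X = -7 + 0/X = -7 + 0 = -7)
(r(P(8), -55) + (k(g) - 621)) - 1420 = (38 + (-7 - 621)) - 1420 = (38 - 628) - 1420 = -590 - 1420 = -2010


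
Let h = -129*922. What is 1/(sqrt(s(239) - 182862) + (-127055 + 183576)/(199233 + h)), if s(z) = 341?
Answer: 4538353695/1176768469713466 - 6447287025*I*sqrt(182521)/1176768469713466 ≈ 3.8566e-6 - 0.0023407*I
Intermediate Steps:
h = -118938
1/(sqrt(s(239) - 182862) + (-127055 + 183576)/(199233 + h)) = 1/(sqrt(341 - 182862) + (-127055 + 183576)/(199233 - 118938)) = 1/(sqrt(-182521) + 56521/80295) = 1/(I*sqrt(182521) + 56521*(1/80295)) = 1/(I*sqrt(182521) + 56521/80295) = 1/(56521/80295 + I*sqrt(182521))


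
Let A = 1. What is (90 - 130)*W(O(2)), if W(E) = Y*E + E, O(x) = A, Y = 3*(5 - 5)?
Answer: -40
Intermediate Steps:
Y = 0 (Y = 3*0 = 0)
O(x) = 1
W(E) = E (W(E) = 0*E + E = 0 + E = E)
(90 - 130)*W(O(2)) = (90 - 130)*1 = -40*1 = -40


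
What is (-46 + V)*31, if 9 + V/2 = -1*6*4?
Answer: -3472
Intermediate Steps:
V = -66 (V = -18 + 2*(-1*6*4) = -18 + 2*(-6*4) = -18 + 2*(-24) = -18 - 48 = -66)
(-46 + V)*31 = (-46 - 66)*31 = -112*31 = -3472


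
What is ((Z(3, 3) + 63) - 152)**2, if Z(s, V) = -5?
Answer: 8836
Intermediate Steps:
((Z(3, 3) + 63) - 152)**2 = ((-5 + 63) - 152)**2 = (58 - 152)**2 = (-94)**2 = 8836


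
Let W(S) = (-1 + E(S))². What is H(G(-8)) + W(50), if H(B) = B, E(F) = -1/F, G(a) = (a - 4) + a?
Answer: -47399/2500 ≈ -18.960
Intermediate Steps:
G(a) = -4 + 2*a (G(a) = (-4 + a) + a = -4 + 2*a)
W(S) = (-1 - 1/S)²
H(G(-8)) + W(50) = (-4 + 2*(-8)) + (1 + 50)²/50² = (-4 - 16) + (1/2500)*51² = -20 + (1/2500)*2601 = -20 + 2601/2500 = -47399/2500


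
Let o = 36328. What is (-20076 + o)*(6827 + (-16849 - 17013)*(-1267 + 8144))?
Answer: -3784475613044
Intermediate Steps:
(-20076 + o)*(6827 + (-16849 - 17013)*(-1267 + 8144)) = (-20076 + 36328)*(6827 + (-16849 - 17013)*(-1267 + 8144)) = 16252*(6827 - 33862*6877) = 16252*(6827 - 232868974) = 16252*(-232862147) = -3784475613044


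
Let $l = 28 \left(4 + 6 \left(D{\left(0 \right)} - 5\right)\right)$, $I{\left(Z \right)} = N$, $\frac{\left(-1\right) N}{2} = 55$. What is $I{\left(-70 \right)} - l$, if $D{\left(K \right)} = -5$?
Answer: $1458$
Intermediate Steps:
$N = -110$ ($N = \left(-2\right) 55 = -110$)
$I{\left(Z \right)} = -110$
$l = -1568$ ($l = 28 \left(4 + 6 \left(-5 - 5\right)\right) = 28 \left(4 + 6 \left(-10\right)\right) = 28 \left(4 - 60\right) = 28 \left(-56\right) = -1568$)
$I{\left(-70 \right)} - l = -110 - -1568 = -110 + 1568 = 1458$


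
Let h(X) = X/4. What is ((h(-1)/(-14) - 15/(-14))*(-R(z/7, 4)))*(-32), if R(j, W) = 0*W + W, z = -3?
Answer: 976/7 ≈ 139.43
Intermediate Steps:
h(X) = X/4 (h(X) = X*(¼) = X/4)
R(j, W) = W (R(j, W) = 0 + W = W)
((h(-1)/(-14) - 15/(-14))*(-R(z/7, 4)))*(-32) = ((((¼)*(-1))/(-14) - 15/(-14))*(-1*4))*(-32) = ((-¼*(-1/14) - 15*(-1/14))*(-4))*(-32) = ((1/56 + 15/14)*(-4))*(-32) = ((61/56)*(-4))*(-32) = -61/14*(-32) = 976/7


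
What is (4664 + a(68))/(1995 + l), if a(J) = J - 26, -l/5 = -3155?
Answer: 2353/8885 ≈ 0.26483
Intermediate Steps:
l = 15775 (l = -5*(-3155) = 15775)
a(J) = -26 + J
(4664 + a(68))/(1995 + l) = (4664 + (-26 + 68))/(1995 + 15775) = (4664 + 42)/17770 = 4706*(1/17770) = 2353/8885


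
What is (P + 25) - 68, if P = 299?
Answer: 256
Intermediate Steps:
(P + 25) - 68 = (299 + 25) - 68 = 324 - 68 = 256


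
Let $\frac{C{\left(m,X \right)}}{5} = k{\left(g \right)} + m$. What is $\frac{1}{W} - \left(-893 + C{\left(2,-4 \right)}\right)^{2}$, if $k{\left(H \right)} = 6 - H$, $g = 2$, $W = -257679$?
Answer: $- \frac{191911331152}{257679} \approx -7.4477 \cdot 10^{5}$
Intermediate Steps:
$C{\left(m,X \right)} = 20 + 5 m$ ($C{\left(m,X \right)} = 5 \left(\left(6 - 2\right) + m\right) = 5 \left(4 + m\right) = 20 + 5 m$)
$\frac{1}{W} - \left(-893 + C{\left(2,-4 \right)}\right)^{2} = \frac{1}{-257679} - \left(-893 + \left(20 + 5 \cdot 2\right)\right)^{2} = - \frac{1}{257679} - \left(-893 + \left(20 + 10\right)\right)^{2} = - \frac{1}{257679} - \left(-893 + 30\right)^{2} = - \frac{1}{257679} - \left(-863\right)^{2} = - \frac{1}{257679} - 744769 = - \frac{191911331152}{257679}$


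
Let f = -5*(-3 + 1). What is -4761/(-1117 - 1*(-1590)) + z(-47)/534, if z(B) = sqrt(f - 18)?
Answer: -4761/473 + I*sqrt(2)/267 ≈ -10.066 + 0.0052967*I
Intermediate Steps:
f = 10 (f = -5*(-2) = 10)
z(B) = 2*I*sqrt(2) (z(B) = sqrt(10 - 18) = sqrt(-8) = 2*I*sqrt(2))
-4761/(-1117 - 1*(-1590)) + z(-47)/534 = -4761/(-1117 - 1*(-1590)) + (2*I*sqrt(2))/534 = -4761/(-1117 + 1590) + (2*I*sqrt(2))*(1/534) = -4761/473 + I*sqrt(2)/267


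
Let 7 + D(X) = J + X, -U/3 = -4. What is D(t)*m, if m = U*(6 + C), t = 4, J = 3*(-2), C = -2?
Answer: -432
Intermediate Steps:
U = 12 (U = -3*(-4) = 12)
J = -6
m = 48 (m = 12*(6 - 2) = 12*4 = 48)
D(X) = -13 + X (D(X) = -7 + (-6 + X) = -13 + X)
D(t)*m = (-13 + 4)*48 = -9*48 = -432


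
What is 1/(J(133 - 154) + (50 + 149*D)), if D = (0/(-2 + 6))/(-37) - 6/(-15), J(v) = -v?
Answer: 5/653 ≈ 0.0076570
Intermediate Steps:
D = 2/5 (D = (0/4)*(-1/37) - 6*(-1/15) = (0*(1/4))*(-1/37) + 2/5 = 0*(-1/37) + 2/5 = 0 + 2/5 = 2/5 ≈ 0.40000)
1/(J(133 - 154) + (50 + 149*D)) = 1/(-(133 - 154) + (50 + 149*(2/5))) = 1/(-1*(-21) + (50 + 298/5)) = 1/(21 + 548/5) = 1/(653/5) = 5/653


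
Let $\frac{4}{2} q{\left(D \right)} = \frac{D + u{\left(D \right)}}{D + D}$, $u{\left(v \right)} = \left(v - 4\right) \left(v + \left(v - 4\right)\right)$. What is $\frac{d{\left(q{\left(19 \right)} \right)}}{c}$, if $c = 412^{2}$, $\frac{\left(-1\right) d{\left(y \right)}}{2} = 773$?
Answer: $- \frac{773}{84872} \approx -0.0091078$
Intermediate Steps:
$u{\left(v \right)} = \left(-4 + v\right) \left(-4 + 2 v\right)$ ($u{\left(v \right)} = \left(-4 + v\right) \left(v + \left(-4 + v\right)\right) = \left(-4 + v\right) \left(-4 + 2 v\right)$)
$q{\left(D \right)} = \frac{16 - 11 D + 2 D^{2}}{4 D}$ ($q{\left(D \right)} = \frac{\left(D + \left(16 - 12 D + 2 D^{2}\right)\right) \frac{1}{D + D}}{2} = \frac{\left(16 - 11 D + 2 D^{2}\right) \frac{1}{2 D}}{2} = \frac{\frac{1}{2} \frac{1}{D} \left(16 - 11 D + 2 D^{2}\right)}{2} = \frac{16 - 11 D + 2 D^{2}}{4 D}$)
$d{\left(y \right)} = -1546$ ($d{\left(y \right)} = \left(-2\right) 773 = -1546$)
$c = 169744$
$\frac{d{\left(q{\left(19 \right)} \right)}}{c} = - \frac{1546}{169744} = \left(-1546\right) \frac{1}{169744} = - \frac{773}{84872}$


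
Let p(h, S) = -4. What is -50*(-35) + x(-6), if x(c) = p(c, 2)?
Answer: 1746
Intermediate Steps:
x(c) = -4
-50*(-35) + x(-6) = -50*(-35) - 4 = 1750 - 4 = 1746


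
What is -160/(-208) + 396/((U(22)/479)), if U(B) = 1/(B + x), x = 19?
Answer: 101101582/13 ≈ 7.7770e+6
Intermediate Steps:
U(B) = 1/(19 + B) (U(B) = 1/(B + 19) = 1/(19 + B))
-160/(-208) + 396/((U(22)/479)) = -160/(-208) + 396/((1/((19 + 22)*479))) = -160*(-1/208) + 396/(((1/479)/41)) = 10/13 + 396/(((1/41)*(1/479))) = 10/13 + 396/(1/19639) = 10/13 + 396*19639 = 10/13 + 7777044 = 101101582/13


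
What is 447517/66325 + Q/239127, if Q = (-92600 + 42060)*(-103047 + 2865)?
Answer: 38732115683/1828675 ≈ 21180.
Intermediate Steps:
Q = 5063198280 (Q = -50540*(-100182) = 5063198280)
447517/66325 + Q/239127 = 447517/66325 + 5063198280/239127 = 447517*(1/66325) + 5063198280*(1/239127) = 63931/9475 + 4086520/193 = 38732115683/1828675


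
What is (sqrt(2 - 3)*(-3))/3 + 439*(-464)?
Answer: -203696 - I ≈ -2.037e+5 - 1.0*I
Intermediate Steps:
(sqrt(2 - 3)*(-3))/3 + 439*(-464) = (sqrt(-1)*(-3))*(1/3) - 203696 = (I*(-3))*(1/3) - 203696 = -3*I*(1/3) - 203696 = -I - 203696 = -203696 - I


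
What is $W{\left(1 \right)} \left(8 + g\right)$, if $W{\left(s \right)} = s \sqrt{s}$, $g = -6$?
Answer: $2$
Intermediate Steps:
$W{\left(s \right)} = s^{\frac{3}{2}}$
$W{\left(1 \right)} \left(8 + g\right) = 1^{\frac{3}{2}} \left(8 - 6\right) = 1 \cdot 2 = 2$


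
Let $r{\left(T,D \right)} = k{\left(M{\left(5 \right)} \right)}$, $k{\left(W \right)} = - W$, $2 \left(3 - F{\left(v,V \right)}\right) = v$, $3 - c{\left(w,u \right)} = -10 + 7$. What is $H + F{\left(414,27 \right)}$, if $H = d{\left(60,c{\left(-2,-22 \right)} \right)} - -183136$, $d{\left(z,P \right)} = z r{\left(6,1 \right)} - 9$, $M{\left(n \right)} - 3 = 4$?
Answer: $182503$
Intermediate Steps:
$c{\left(w,u \right)} = 6$ ($c{\left(w,u \right)} = 3 - \left(-10 + 7\right) = 3 - -3 = 3 + 3 = 6$)
$M{\left(n \right)} = 7$ ($M{\left(n \right)} = 3 + 4 = 7$)
$F{\left(v,V \right)} = 3 - \frac{v}{2}$
$r{\left(T,D \right)} = -7$ ($r{\left(T,D \right)} = \left(-1\right) 7 = -7$)
$d{\left(z,P \right)} = -9 - 7 z$ ($d{\left(z,P \right)} = z \left(-7\right) - 9 = - 7 z - 9 = -9 - 7 z$)
$H = 182707$ ($H = \left(-9 - 420\right) - -183136 = \left(-9 - 420\right) + 183136 = -429 + 183136 = 182707$)
$H + F{\left(414,27 \right)} = 182707 + \left(3 - 207\right) = 182707 - 204 = 182503$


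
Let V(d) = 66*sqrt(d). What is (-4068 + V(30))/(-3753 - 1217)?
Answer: 2034/2485 - 33*sqrt(30)/2485 ≈ 0.74578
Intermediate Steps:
(-4068 + V(30))/(-3753 - 1217) = (-4068 + 66*sqrt(30))/(-3753 - 1217) = (-4068 + 66*sqrt(30))/(-4970) = (-4068 + 66*sqrt(30))*(-1/4970) = 2034/2485 - 33*sqrt(30)/2485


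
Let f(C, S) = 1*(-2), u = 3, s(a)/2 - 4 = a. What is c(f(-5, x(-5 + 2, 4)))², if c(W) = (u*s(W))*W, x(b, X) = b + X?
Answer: 576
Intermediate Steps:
s(a) = 8 + 2*a
x(b, X) = X + b
f(C, S) = -2
c(W) = W*(24 + 6*W) (c(W) = (3*(8 + 2*W))*W = (24 + 6*W)*W = W*(24 + 6*W))
c(f(-5, x(-5 + 2, 4)))² = (6*(-2)*(4 - 2))² = (6*(-2)*2)² = (-24)² = 576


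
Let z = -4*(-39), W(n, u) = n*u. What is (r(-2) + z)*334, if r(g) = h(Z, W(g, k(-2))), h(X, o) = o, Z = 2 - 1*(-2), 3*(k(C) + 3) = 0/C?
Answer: 54108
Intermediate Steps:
k(C) = -3 (k(C) = -3 + (0/C)/3 = -3 + (⅓)*0 = -3 + 0 = -3)
Z = 4 (Z = 2 + 2 = 4)
z = 156
r(g) = -3*g (r(g) = g*(-3) = -3*g)
(r(-2) + z)*334 = (-3*(-2) + 156)*334 = (6 + 156)*334 = 162*334 = 54108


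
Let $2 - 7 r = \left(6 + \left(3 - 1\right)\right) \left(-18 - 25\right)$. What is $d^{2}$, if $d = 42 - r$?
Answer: $\frac{2704}{49} \approx 55.184$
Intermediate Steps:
$r = \frac{346}{7}$ ($r = \frac{2}{7} - \frac{\left(6 + \left(3 - 1\right)\right) \left(-18 - 25\right)}{7} = \frac{2}{7} - \frac{\left(6 + 2\right) \left(-43\right)}{7} = \frac{2}{7} - \frac{8 \left(-43\right)}{7} = \frac{2}{7} - - \frac{344}{7} = \frac{2}{7} + \frac{344}{7} = \frac{346}{7} \approx 49.429$)
$d = - \frac{52}{7}$ ($d = 42 - \frac{346}{7} = - \frac{52}{7} \approx -7.4286$)
$d^{2} = \left(- \frac{52}{7}\right)^{2} = \frac{2704}{49}$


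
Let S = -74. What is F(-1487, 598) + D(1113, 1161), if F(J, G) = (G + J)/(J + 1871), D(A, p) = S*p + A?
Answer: -32564473/384 ≈ -84803.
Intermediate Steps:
D(A, p) = A - 74*p (D(A, p) = -74*p + A = A - 74*p)
F(J, G) = (G + J)/(1871 + J)
F(-1487, 598) + D(1113, 1161) = (598 - 1487)/(1871 - 1487) + (1113 - 74*1161) = -889/384 + (1113 - 85914) = (1/384)*(-889) - 84801 = -889/384 - 84801 = -32564473/384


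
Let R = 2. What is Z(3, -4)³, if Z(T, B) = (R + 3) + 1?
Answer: 216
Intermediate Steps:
Z(T, B) = 6 (Z(T, B) = (2 + 3) + 1 = 5 + 1 = 6)
Z(3, -4)³ = 6³ = 216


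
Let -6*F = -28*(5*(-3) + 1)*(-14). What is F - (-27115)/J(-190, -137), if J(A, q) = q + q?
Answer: 670511/822 ≈ 815.71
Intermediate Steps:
J(A, q) = 2*q
F = 2744/3 (F = -(-14)*(5*(-3) + 1)*(-14)/3 = -(-14)*(-15 + 1)*(-14)/3 = -(-14)*(-14*(-14))/3 = -(-14)*196/3 = -⅙*(-5488) = 2744/3 ≈ 914.67)
F - (-27115)/J(-190, -137) = 2744/3 - (-27115)/(2*(-137)) = 2744/3 - (-27115)/(-274) = 2744/3 - (-27115)*(-1)/274 = 2744/3 - 1*27115/274 = 2744/3 - 27115/274 = 670511/822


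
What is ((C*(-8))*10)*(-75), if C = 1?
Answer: 6000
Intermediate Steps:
((C*(-8))*10)*(-75) = ((1*(-8))*10)*(-75) = -8*10*(-75) = -80*(-75) = 6000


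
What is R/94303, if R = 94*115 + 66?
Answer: 10876/94303 ≈ 0.11533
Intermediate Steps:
R = 10876 (R = 10810 + 66 = 10876)
R/94303 = 10876/94303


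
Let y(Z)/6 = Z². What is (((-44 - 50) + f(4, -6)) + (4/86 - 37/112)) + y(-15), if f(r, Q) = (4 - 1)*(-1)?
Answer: 6033081/4816 ≈ 1252.7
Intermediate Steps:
f(r, Q) = -3 (f(r, Q) = 3*(-1) = -3)
y(Z) = 6*Z²
(((-44 - 50) + f(4, -6)) + (4/86 - 37/112)) + y(-15) = (((-44 - 50) - 3) + (4/86 - 37/112)) + 6*(-15)² = ((-94 - 3) + (4*(1/86) - 37*1/112)) + 6*225 = (-97 + (2/43 - 37/112)) + 1350 = (-97 - 1367/4816) + 1350 = -468519/4816 + 1350 = 6033081/4816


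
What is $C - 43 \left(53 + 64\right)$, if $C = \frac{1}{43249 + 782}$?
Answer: $- \frac{221519960}{44031} \approx -5031.0$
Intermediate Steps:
$C = \frac{1}{44031} \approx 2.2711 \cdot 10^{-5}$
$C - 43 \left(53 + 64\right) = \frac{1}{44031} - 43 \left(53 + 64\right) = \frac{1}{44031} - 43 \cdot 117 = \frac{1}{44031} - 5031 = - \frac{221519960}{44031}$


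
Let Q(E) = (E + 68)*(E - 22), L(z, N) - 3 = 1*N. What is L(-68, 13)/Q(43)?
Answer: 16/2331 ≈ 0.0068640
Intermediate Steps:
L(z, N) = 3 + N (L(z, N) = 3 + 1*N = 3 + N)
Q(E) = (-22 + E)*(68 + E) (Q(E) = (68 + E)*(-22 + E) = (-22 + E)*(68 + E))
L(-68, 13)/Q(43) = (3 + 13)/(-1496 + 43² + 46*43) = 16/(-1496 + 1849 + 1978) = 16/2331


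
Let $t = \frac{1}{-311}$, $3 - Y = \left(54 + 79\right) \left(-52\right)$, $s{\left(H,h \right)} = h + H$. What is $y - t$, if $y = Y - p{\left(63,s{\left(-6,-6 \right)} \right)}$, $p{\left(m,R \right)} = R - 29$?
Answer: $\frac{2164561}{311} \approx 6960.0$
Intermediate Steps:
$s{\left(H,h \right)} = H + h$
$p{\left(m,R \right)} = -29 + R$
$Y = 6919$ ($Y = 3 - \left(54 + 79\right) \left(-52\right) = 3 - 133 \left(-52\right) = 3 - -6916 = 3 + 6916 = 6919$)
$t = - \frac{1}{311} \approx -0.0032154$
$y = 6960$ ($y = 6919 - \left(-29 - 12\right) = 6919 - -41 = 6919 + 41 = 6960$)
$y - t = 6960 - - \frac{1}{311} = 6960 + \frac{1}{311} = \frac{2164561}{311}$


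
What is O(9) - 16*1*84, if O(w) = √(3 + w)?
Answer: -1344 + 2*√3 ≈ -1340.5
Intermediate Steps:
O(9) - 16*1*84 = √(3 + 9) - 16*1*84 = √12 - 16*84 = 2*√3 - 1344 = -1344 + 2*√3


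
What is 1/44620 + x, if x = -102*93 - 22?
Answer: -424246959/44620 ≈ -9508.0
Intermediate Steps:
x = -9508 (x = -9486 - 22 = -9508)
1/44620 + x = 1/44620 - 9508 = -424246959/44620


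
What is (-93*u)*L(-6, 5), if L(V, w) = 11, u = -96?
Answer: 98208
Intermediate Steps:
(-93*u)*L(-6, 5) = -93*(-96)*11 = 8928*11 = 98208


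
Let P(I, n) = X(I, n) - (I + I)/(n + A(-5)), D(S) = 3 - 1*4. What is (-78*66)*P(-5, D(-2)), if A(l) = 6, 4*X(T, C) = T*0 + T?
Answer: -3861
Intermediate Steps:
X(T, C) = T/4 (X(T, C) = (T*0 + T)/4 = (0 + T)/4 = T/4)
D(S) = -1 (D(S) = 3 - 4 = -1)
P(I, n) = I/4 - 2*I/(6 + n) (P(I, n) = I/4 - (I + I)/(n + 6) = I/4 - 2*I/(6 + n))
(-78*66)*P(-5, D(-2)) = (-78*66)*((¼)*(-5)*(-2 - 1)/(6 - 1)) = -1287*(-5)*(-3)/5 = -5148*¾ = -3861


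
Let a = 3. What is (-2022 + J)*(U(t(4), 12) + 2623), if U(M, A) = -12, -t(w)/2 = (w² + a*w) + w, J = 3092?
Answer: 2793770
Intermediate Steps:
t(w) = -8*w - 2*w² (t(w) = -2*((w² + 3*w) + w) = -2*(w² + 4*w) = -8*w - 2*w²)
(-2022 + J)*(U(t(4), 12) + 2623) = (-2022 + 3092)*(-12 + 2623) = 1070*2611 = 2793770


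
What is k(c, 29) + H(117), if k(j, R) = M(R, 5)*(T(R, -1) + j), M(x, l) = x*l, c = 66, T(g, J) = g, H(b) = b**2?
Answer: 27464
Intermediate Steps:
M(x, l) = l*x
k(j, R) = 5*R*(R + j) (k(j, R) = (5*R)*(R + j) = 5*R*(R + j))
k(c, 29) + H(117) = 5*29*(29 + 66) + 117**2 = 5*29*95 + 13689 = 13775 + 13689 = 27464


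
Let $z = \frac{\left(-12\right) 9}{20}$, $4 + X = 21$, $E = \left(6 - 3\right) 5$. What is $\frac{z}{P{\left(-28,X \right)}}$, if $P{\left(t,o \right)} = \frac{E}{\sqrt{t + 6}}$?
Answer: $- \frac{9 i \sqrt{22}}{25} \approx - 1.6885 i$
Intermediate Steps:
$E = 15$ ($E = 3 \cdot 5 = 15$)
$X = 17$ ($X = -4 + 21 = 17$)
$P{\left(t,o \right)} = \frac{15}{\sqrt{6 + t}}$ ($P{\left(t,o \right)} = \frac{15}{\sqrt{t + 6}} = \frac{15}{\sqrt{6 + t}}$)
$z = - \frac{27}{5}$ ($z = \left(-108\right) \frac{1}{20} = - \frac{27}{5} \approx -5.4$)
$\frac{z}{P{\left(-28,X \right)}} = - \frac{27}{5 \frac{15}{\sqrt{6 - 28}}} = - \frac{27}{5 \frac{15}{i \sqrt{22}}} = - \frac{27}{5 \cdot 15 \left(- \frac{i \sqrt{22}}{22}\right)} = - \frac{27}{5 \left(- \frac{15 i \sqrt{22}}{22}\right)} = - \frac{27 \frac{i \sqrt{22}}{15}}{5} = - \frac{9 i \sqrt{22}}{25}$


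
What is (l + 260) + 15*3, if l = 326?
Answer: 631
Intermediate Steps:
(l + 260) + 15*3 = (326 + 260) + 15*3 = 586 + 45 = 631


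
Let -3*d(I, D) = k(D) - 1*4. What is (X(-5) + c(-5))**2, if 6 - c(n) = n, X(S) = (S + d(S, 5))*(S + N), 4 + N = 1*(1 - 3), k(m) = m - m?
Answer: 23716/9 ≈ 2635.1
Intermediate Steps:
k(m) = 0
d(I, D) = 4/3 (d(I, D) = -(0 - 1*4)/3 = -(0 - 4)/3 = -1/3*(-4) = 4/3)
N = -6 (N = -4 + 1*(1 - 3) = -4 + 1*(-2) = -4 - 2 = -6)
X(S) = (-6 + S)*(4/3 + S) (X(S) = (S + 4/3)*(S - 6) = (4/3 + S)*(-6 + S) = (-6 + S)*(4/3 + S))
c(n) = 6 - n
(X(-5) + c(-5))**2 = ((-8 + (-5)**2 - 14/3*(-5)) + (6 - 1*(-5)))**2 = ((-8 + 25 + 70/3) + (6 + 5))**2 = (121/3 + 11)**2 = (154/3)**2 = 23716/9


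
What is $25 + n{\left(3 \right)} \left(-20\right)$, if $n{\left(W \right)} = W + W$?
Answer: $-95$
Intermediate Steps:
$n{\left(W \right)} = 2 W$
$25 + n{\left(3 \right)} \left(-20\right) = 25 + 2 \cdot 3 \left(-20\right) = 25 + 6 \left(-20\right) = 25 - 120 = -95$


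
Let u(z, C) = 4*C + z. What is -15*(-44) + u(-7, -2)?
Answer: 645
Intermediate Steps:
u(z, C) = z + 4*C
-15*(-44) + u(-7, -2) = -15*(-44) + (-7 + 4*(-2)) = 660 + (-7 - 8) = 660 - 15 = 645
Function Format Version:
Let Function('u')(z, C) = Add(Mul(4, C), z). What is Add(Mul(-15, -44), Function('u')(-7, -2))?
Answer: 645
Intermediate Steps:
Function('u')(z, C) = Add(z, Mul(4, C))
Add(Mul(-15, -44), Function('u')(-7, -2)) = Add(Mul(-15, -44), Add(-7, Mul(4, -2))) = Add(660, Add(-7, -8)) = Add(660, -15) = 645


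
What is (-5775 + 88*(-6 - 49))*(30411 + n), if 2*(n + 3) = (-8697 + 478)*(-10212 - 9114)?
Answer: -843368172075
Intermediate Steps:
n = 79420194 (n = -3 + ((-8697 + 478)*(-10212 - 9114))/2 = -3 + (-8219*(-19326))/2 = -3 + (1/2)*158840394 = -3 + 79420197 = 79420194)
(-5775 + 88*(-6 - 49))*(30411 + n) = (-5775 + 88*(-6 - 49))*(30411 + 79420194) = (-5775 + 88*(-55))*79450605 = (-5775 - 4840)*79450605 = -10615*79450605 = -843368172075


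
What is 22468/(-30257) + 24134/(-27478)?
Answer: -61254461/37790993 ≈ -1.6209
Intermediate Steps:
22468/(-30257) + 24134/(-27478) = 22468*(-1/30257) + 24134*(-1/27478) = -22468/30257 - 1097/1249 = -61254461/37790993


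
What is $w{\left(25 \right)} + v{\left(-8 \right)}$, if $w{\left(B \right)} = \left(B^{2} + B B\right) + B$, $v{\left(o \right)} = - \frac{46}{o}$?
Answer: $\frac{5123}{4} \approx 1280.8$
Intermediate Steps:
$w{\left(B \right)} = B + 2 B^{2}$ ($w{\left(B \right)} = \left(B^{2} + B^{2}\right) + B = 2 B^{2} + B = B + 2 B^{2}$)
$w{\left(25 \right)} + v{\left(-8 \right)} = 25 \left(1 + 2 \cdot 25\right) - \frac{46}{-8} = 25 \left(1 + 50\right) - - \frac{23}{4} = 25 \cdot 51 + \frac{23}{4} = 1275 + \frac{23}{4} = \frac{5123}{4}$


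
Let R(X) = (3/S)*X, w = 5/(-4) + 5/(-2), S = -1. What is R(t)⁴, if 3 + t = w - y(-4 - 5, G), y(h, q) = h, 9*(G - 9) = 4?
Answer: 531441/256 ≈ 2075.9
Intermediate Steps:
G = 85/9 (G = 9 + (⅑)*4 = 9 + 4/9 = 85/9 ≈ 9.4444)
w = -15/4 (w = 5*(-¼) + 5*(-½) = -5/4 - 5/2 = -15/4 ≈ -3.7500)
t = 9/4 (t = -3 + (-15/4 - (-4 - 5)) = -3 + (-15/4 - 1*(-9)) = -3 + (-15/4 + 9) = -3 + 21/4 = 9/4 ≈ 2.2500)
R(X) = -3*X (R(X) = (3/(-1))*X = (3*(-1))*X = -3*X)
R(t)⁴ = (-3*9/4)⁴ = (-27/4)⁴ = 531441/256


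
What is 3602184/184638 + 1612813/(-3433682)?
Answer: 2011827965799/105664696186 ≈ 19.040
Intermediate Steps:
3602184/184638 + 1612813/(-3433682) = 3602184*(1/184638) + 1612813*(-1/3433682) = 600364/30773 - 1612813/3433682 = 2011827965799/105664696186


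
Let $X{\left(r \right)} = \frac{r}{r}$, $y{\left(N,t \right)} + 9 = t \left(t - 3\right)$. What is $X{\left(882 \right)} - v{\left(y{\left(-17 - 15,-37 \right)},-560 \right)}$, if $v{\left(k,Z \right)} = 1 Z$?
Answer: $561$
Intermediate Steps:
$y{\left(N,t \right)} = -9 + t \left(-3 + t\right)$ ($y{\left(N,t \right)} = -9 + t \left(t - 3\right) = -9 + t \left(-3 + t\right)$)
$v{\left(k,Z \right)} = Z$
$X{\left(r \right)} = 1$
$X{\left(882 \right)} - v{\left(y{\left(-17 - 15,-37 \right)},-560 \right)} = 1 - -560 = 1 + 560 = 561$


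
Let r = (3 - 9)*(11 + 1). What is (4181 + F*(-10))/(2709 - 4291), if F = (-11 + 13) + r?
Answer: -4881/1582 ≈ -3.0853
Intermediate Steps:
r = -72 (r = -6*12 = -72)
F = -70 (F = (-11 + 13) - 72 = 2 - 72 = -70)
(4181 + F*(-10))/(2709 - 4291) = (4181 - 70*(-10))/(2709 - 4291) = (4181 + 700)/(-1582) = 4881*(-1/1582) = -4881/1582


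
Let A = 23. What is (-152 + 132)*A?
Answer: -460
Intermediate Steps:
(-152 + 132)*A = (-152 + 132)*23 = -20*23 = -460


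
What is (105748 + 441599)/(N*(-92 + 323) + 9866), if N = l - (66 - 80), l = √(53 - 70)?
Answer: 7170245700/172517137 - 126437157*I*√17/172517137 ≈ 41.563 - 3.0218*I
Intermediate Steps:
l = I*√17 (l = √(-17) = I*√17 ≈ 4.1231*I)
N = 14 + I*√17 (N = I*√17 - (66 - 80) = I*√17 - 1*(-14) = I*√17 + 14 = 14 + I*√17 ≈ 14.0 + 4.1231*I)
(105748 + 441599)/(N*(-92 + 323) + 9866) = (105748 + 441599)/((14 + I*√17)*(-92 + 323) + 9866) = 547347/((14 + I*√17)*231 + 9866) = 547347/((3234 + 231*I*√17) + 9866) = 547347/(13100 + 231*I*√17)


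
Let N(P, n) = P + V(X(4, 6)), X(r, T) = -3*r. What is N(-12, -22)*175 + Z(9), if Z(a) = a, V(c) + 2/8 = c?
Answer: -16939/4 ≈ -4234.8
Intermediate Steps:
V(c) = -¼ + c
N(P, n) = -49/4 + P (N(P, n) = P + (-¼ - 3*4) = P + (-¼ - 12) = P - 49/4 = -49/4 + P)
N(-12, -22)*175 + Z(9) = (-49/4 - 12)*175 + 9 = -97/4*175 + 9 = -16975/4 + 9 = -16939/4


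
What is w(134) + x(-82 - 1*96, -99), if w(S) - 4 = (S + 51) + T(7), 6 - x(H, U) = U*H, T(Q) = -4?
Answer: -17431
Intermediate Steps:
x(H, U) = 6 - H*U (x(H, U) = 6 - U*H = 6 - H*U)
w(S) = 51 + S (w(S) = 4 + ((S + 51) - 4) = 4 + ((51 + S) - 4) = 4 + (47 + S) = 51 + S)
w(134) + x(-82 - 1*96, -99) = (51 + 134) + (6 - 1*(-82 - 1*96)*(-99)) = 185 + (6 - 1*(-82 - 96)*(-99)) = 185 + (6 - 1*(-178)*(-99)) = 185 + (6 - 17622) = 185 - 17616 = -17431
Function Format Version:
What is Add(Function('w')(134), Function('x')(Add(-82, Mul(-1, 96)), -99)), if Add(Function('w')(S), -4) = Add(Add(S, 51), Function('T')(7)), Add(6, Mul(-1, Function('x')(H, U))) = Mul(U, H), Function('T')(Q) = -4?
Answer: -17431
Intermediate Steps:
Function('x')(H, U) = Add(6, Mul(-1, H, U)) (Function('x')(H, U) = Add(6, Mul(-1, Mul(U, H))) = Add(6, Mul(-1, Mul(H, U))) = Add(6, Mul(-1, H, U)))
Function('w')(S) = Add(51, S) (Function('w')(S) = Add(4, Add(Add(S, 51), -4)) = Add(4, Add(Add(51, S), -4)) = Add(4, Add(47, S)) = Add(51, S))
Add(Function('w')(134), Function('x')(Add(-82, Mul(-1, 96)), -99)) = Add(Add(51, 134), Add(6, Mul(-1, Add(-82, Mul(-1, 96)), -99))) = Add(185, Add(6, Mul(-1, Add(-82, -96), -99))) = Add(185, Add(6, Mul(-1, -178, -99))) = Add(185, Add(6, -17622)) = Add(185, -17616) = -17431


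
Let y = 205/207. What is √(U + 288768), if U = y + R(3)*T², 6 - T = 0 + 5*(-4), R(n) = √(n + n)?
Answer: √(1374829163 + 3218436*√6)/69 ≈ 538.91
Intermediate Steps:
R(n) = √2*√n (R(n) = √(2*n) = √2*√n)
T = 26 (T = 6 - (0 + 5*(-4)) = 6 - (0 - 20) = 6 - 1*(-20) = 6 + 20 = 26)
y = 205/207 (y = 205*(1/207) = 205/207 ≈ 0.99034)
U = 205/207 + 676*√6 (U = 205/207 + (√2*√3)*26² = 205/207 + √6*676 = 205/207 + 676*√6 ≈ 1656.8)
√(U + 288768) = √((205/207 + 676*√6) + 288768) = √(59775181/207 + 676*√6)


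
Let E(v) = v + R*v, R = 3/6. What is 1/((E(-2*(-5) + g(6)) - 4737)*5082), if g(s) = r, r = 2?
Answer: -1/23981958 ≈ -4.1698e-8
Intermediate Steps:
g(s) = 2
R = ½ (R = 3*(⅙) = ½ ≈ 0.50000)
E(v) = 3*v/2 (E(v) = v + v/2 = 3*v/2)
1/((E(-2*(-5) + g(6)) - 4737)*5082) = 1/(3*(-2*(-5) + 2)/2 - 4737*5082) = (1/5082)/(3*(10 + 2)/2 - 4737) = (1/5082)/((3/2)*12 - 4737) = (1/5082)/(18 - 4737) = (1/5082)/(-4719) = -1/4719*1/5082 = -1/23981958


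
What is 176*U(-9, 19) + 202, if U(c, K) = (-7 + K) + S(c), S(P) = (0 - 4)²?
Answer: 5130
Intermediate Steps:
S(P) = 16 (S(P) = (-4)² = 16)
U(c, K) = 9 + K (U(c, K) = (-7 + K) + 16 = 9 + K)
176*U(-9, 19) + 202 = 176*(9 + 19) + 202 = 176*28 + 202 = 4928 + 202 = 5130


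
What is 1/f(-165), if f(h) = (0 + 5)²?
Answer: 1/25 ≈ 0.040000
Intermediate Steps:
f(h) = 25 (f(h) = 5² = 25)
1/f(-165) = 1/25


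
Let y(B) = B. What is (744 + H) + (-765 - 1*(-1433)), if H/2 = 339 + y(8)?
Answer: 2106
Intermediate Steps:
H = 694 (H = 2*(339 + 8) = 2*347 = 694)
(744 + H) + (-765 - 1*(-1433)) = (744 + 694) + (-765 - 1*(-1433)) = 1438 + (-765 + 1433) = 1438 + 668 = 2106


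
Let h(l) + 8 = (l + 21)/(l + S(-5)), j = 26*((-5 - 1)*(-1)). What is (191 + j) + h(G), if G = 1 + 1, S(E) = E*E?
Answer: 9176/27 ≈ 339.85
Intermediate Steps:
j = 156 (j = 26*(-6*(-1)) = 26*6 = 156)
S(E) = E²
G = 2
h(l) = -8 + (21 + l)/(25 + l) (h(l) = -8 + (l + 21)/(l + (-5)²) = -8 + (21 + l)/(l + 25) = -8 + (21 + l)/(25 + l))
(191 + j) + h(G) = (191 + 156) + (-179 - 7*2)/(25 + 2) = 347 + (-179 - 14)/27 = 347 + (1/27)*(-193) = 347 - 193/27 = 9176/27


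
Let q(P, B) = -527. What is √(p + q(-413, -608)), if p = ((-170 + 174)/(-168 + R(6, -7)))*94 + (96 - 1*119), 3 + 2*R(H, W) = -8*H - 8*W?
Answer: I*√60507462/331 ≈ 23.5*I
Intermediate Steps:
R(H, W) = -3/2 - 4*H - 4*W (R(H, W) = -3/2 + (-8*H - 8*W)/2 = -3/2 + (-4*H - 4*W) = -3/2 - 4*H - 4*W)
p = -8365/331 (p = ((-170 + 174)/(-168 + (-3/2 - 4*6 - 4*(-7))))*94 + (96 - 1*119) = (4/(-168 + (-3/2 - 24 + 28)))*94 + (96 - 119) = (4/(-168 + 5/2))*94 - 23 = (4/(-331/2))*94 - 23 = (4*(-2/331))*94 - 23 = -8/331*94 - 23 = -752/331 - 23 = -8365/331 ≈ -25.272)
√(p + q(-413, -608)) = √(-8365/331 - 527) = √(-182802/331) = I*√60507462/331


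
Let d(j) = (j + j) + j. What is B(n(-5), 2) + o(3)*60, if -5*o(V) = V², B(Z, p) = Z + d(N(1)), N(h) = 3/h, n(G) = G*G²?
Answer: -224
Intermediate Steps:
n(G) = G³
d(j) = 3*j (d(j) = 2*j + j = 3*j)
B(Z, p) = 9 + Z (B(Z, p) = Z + 3*(3/1) = Z + 3*(3*1) = Z + 3*3 = Z + 9 = 9 + Z)
o(V) = -V²/5
B(n(-5), 2) + o(3)*60 = (9 + (-5)³) - ⅕*3²*60 = (9 - 125) - ⅕*9*60 = -116 - 9/5*60 = -116 - 108 = -224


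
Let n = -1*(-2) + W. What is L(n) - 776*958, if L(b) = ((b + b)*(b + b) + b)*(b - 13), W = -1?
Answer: -743468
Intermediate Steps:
n = 1 (n = -1*(-2) - 1 = 2 - 1 = 1)
L(b) = (-13 + b)*(b + 4*b²) (L(b) = ((2*b)*(2*b) + b)*(-13 + b) = (4*b² + b)*(-13 + b) = (b + 4*b²)*(-13 + b) = (-13 + b)*(b + 4*b²))
L(n) - 776*958 = 1*(-13 - 51*1 + 4*1²) - 776*958 = 1*(-13 - 51 + 4*1) - 743408 = 1*(-13 - 51 + 4) - 743408 = 1*(-60) - 743408 = -60 - 743408 = -743468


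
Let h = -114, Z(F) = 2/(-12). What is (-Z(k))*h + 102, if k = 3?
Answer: 83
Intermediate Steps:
Z(F) = -1/6 (Z(F) = 2*(-1/12) = -1/6)
(-Z(k))*h + 102 = -1*(-1/6)*(-114) + 102 = (1/6)*(-114) + 102 = -19 + 102 = 83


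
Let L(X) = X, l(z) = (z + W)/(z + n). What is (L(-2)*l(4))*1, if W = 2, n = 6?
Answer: -6/5 ≈ -1.2000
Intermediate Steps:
l(z) = (2 + z)/(6 + z) (l(z) = (z + 2)/(z + 6) = (2 + z)/(6 + z))
(L(-2)*l(4))*1 = -2*(2 + 4)/(6 + 4)*1 = -2*6/10*1 = -6/5*1 = -6/5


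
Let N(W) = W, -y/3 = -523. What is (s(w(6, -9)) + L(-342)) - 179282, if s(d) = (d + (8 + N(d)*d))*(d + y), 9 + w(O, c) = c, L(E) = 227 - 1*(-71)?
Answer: 308030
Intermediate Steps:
y = 1569 (y = -3*(-523) = 1569)
L(E) = 298 (L(E) = 227 + 71 = 298)
w(O, c) = -9 + c
s(d) = (1569 + d)*(8 + d + d²) (s(d) = (d + (8 + d*d))*(d + 1569) = (d + (8 + d²))*(1569 + d) = (8 + d + d²)*(1569 + d) = (1569 + d)*(8 + d + d²))
(s(w(6, -9)) + L(-342)) - 179282 = ((12552 + (-9 - 9)³ + 1570*(-9 - 9)² + 1577*(-9 - 9)) + 298) - 179282 = ((12552 + (-18)³ + 1570*(-18)² + 1577*(-18)) + 298) - 179282 = ((12552 - 5832 + 1570*324 - 28386) + 298) - 179282 = ((12552 - 5832 + 508680 - 28386) + 298) - 179282 = (487014 + 298) - 179282 = 487312 - 179282 = 308030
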